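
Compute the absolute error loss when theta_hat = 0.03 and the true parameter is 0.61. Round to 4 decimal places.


L = |theta_hat - theta_true|
= |0.03 - 0.61| = 0.58

0.58


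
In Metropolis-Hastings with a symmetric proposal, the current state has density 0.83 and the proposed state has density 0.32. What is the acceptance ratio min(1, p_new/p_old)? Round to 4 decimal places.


Ratio = p_new / p_old = 0.32 / 0.83 = 0.3855
Acceptance = min(1, 0.3855) = 0.3855

0.3855


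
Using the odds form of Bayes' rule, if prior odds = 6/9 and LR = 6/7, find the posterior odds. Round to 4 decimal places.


Bayes' rule in odds form: posterior odds = prior odds * LR
= (6 * 6) / (9 * 7)
= 36/63 = 0.5714

0.5714


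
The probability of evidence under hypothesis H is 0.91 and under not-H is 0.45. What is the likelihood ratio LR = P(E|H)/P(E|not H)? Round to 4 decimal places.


LR = 0.91 / 0.45
= 2.0222

2.0222


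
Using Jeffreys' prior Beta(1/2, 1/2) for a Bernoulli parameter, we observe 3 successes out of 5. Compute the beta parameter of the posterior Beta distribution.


Conjugate update: Beta(0.5 + k, 0.5 + n - k).
k = 3, n - k = 2
Posterior beta = 0.5 + (n - k) = 0.5 + 2 = 2.5

2.5


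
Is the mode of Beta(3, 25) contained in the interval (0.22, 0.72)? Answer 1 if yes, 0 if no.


Mode = (a-1)/(a+b-2) = 2/26 = 0.0769
Interval: (0.22, 0.72)
Contains mode? 0

0


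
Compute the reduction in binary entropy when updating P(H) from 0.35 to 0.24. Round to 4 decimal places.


H_before = -p*log2(p) - (1-p)*log2(1-p) for p=0.35: 0.9341
H_after for p=0.24: 0.795
Reduction = 0.9341 - 0.795 = 0.139

0.139


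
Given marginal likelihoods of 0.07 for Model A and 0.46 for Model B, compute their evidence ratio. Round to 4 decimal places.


Ratio = ML(A) / ML(B) = 0.07/0.46
= 0.1522

0.1522


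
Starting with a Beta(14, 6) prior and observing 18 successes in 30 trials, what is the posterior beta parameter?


Posterior beta = prior beta + failures
Failures = 30 - 18 = 12
beta_post = 6 + 12 = 18

18


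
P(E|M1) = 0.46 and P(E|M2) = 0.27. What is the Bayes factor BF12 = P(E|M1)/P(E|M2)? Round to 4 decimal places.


Bayes factor BF12 = P(E|M1) / P(E|M2)
= 0.46 / 0.27
= 1.7037

1.7037


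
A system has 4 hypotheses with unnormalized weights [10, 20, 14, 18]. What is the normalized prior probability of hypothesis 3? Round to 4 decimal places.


The normalized prior is the weight divided by the total.
Total weight = 62
P(H3) = 14 / 62 = 0.2258

0.2258


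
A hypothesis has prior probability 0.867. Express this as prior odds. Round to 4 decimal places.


Odds = P(H) / P(not H) = 0.867 / 0.133
= 6.5188

6.5188


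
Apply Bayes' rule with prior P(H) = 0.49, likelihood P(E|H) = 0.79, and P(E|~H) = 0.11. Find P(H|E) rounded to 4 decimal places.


Step 1: Compute marginal P(E) = P(E|H)P(H) + P(E|~H)P(~H)
= 0.79*0.49 + 0.11*0.51 = 0.4432
Step 2: P(H|E) = P(E|H)P(H)/P(E) = 0.3871/0.4432
= 0.8734

0.8734


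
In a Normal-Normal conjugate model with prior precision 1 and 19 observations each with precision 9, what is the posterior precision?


Posterior precision = prior precision + n * observation precision
= 1 + 19 * 9
= 1 + 171 = 172

172


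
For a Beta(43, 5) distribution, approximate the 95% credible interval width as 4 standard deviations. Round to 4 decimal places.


Variance of Beta(a,b) = ab / ((a+b)^2 * (a+b+1))
= 43*5 / ((48)^2 * 49)
= 0.0019
SD = sqrt(0.0019) = 0.0436
Width = 4 * SD = 0.1746

0.1746


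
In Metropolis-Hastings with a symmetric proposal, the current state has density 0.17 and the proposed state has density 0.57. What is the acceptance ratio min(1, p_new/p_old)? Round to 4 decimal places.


Ratio = p_new / p_old = 0.57 / 0.17 = 3.3529
Acceptance = min(1, 3.3529) = 1.0

1.0


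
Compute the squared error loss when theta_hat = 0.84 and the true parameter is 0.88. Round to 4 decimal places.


L = (theta_hat - theta_true)^2
= (0.84 - 0.88)^2
= -0.04^2 = 0.0016

0.0016


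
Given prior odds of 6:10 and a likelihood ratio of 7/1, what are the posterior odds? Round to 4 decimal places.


Posterior odds = prior odds * LR
Prior odds = 6/10 = 0.6
LR = 7/1 = 7.0
Posterior odds = 0.6 * 7.0 = 4.2

4.2


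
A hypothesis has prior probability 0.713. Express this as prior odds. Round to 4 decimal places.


Odds = P(H) / P(not H) = 0.713 / 0.287
= 2.4843

2.4843


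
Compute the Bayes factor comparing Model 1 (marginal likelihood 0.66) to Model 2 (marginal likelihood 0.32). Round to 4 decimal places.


BF12 = marginal likelihood of M1 / marginal likelihood of M2
= 0.66/0.32
= 2.0625

2.0625


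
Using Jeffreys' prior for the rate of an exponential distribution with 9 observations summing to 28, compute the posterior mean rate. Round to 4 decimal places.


Jeffreys' prior leads to posterior Gamma(9, 28).
Mean = 9/28 = 0.3214

0.3214


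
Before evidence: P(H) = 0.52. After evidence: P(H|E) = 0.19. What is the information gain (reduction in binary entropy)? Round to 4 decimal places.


Prior entropy = 0.9988
Posterior entropy = 0.7015
Information gain = 0.9988 - 0.7015 = 0.2974

0.2974


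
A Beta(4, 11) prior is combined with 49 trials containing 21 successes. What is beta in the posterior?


In conjugate updating:
beta_posterior = beta_prior + (n - k)
= 11 + (49 - 21)
= 11 + 28 = 39

39


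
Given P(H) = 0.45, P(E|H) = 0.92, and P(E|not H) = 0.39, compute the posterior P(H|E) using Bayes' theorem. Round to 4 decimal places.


By Bayes' theorem: P(H|E) = P(E|H)*P(H) / P(E)
P(E) = P(E|H)*P(H) + P(E|not H)*P(not H)
P(E) = 0.92*0.45 + 0.39*0.55 = 0.6285
P(H|E) = 0.92*0.45 / 0.6285 = 0.6587

0.6587


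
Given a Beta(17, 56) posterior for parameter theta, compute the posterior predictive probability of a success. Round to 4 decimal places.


For a Beta-Bernoulli model, the predictive probability is the mean:
P(success) = 17/(17+56) = 17/73 = 0.2329

0.2329


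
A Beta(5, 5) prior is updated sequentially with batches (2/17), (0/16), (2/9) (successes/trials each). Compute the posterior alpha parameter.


Sequential conjugate updating is equivalent to a single batch update.
Total successes across all batches = 4
alpha_posterior = alpha_prior + total_successes = 5 + 4
= 9

9


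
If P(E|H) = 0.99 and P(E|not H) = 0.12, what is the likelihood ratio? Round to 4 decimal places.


Likelihood ratio = P(E|H) / P(E|not H)
= 0.99 / 0.12
= 8.25

8.25


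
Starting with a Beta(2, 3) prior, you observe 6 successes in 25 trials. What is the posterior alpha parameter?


For a Beta-Binomial conjugate model:
Posterior alpha = prior alpha + number of successes
= 2 + 6 = 8

8


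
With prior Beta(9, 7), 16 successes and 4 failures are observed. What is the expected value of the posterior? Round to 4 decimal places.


Posterior = Beta(25, 11)
E[theta] = alpha/(alpha+beta)
= 25/36 = 0.6944

0.6944


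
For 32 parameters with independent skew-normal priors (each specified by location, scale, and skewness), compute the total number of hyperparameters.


A skew-normal prior has 3 hyperparameters per parameter.
Total = 32 * 3 = 96

96


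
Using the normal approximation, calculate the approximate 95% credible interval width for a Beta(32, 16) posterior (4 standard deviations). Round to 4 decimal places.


Var(Beta) = 32*16/(48^2 * 49) = 0.0045
SD = 0.0673
Width ~ 4*SD = 0.2694

0.2694


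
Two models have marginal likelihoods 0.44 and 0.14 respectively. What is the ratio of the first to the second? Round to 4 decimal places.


Evidence ratio = 0.44 / 0.14
= 3.1429

3.1429


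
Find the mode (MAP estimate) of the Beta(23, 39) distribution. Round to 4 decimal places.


For Beta(a,b) with a,b > 1:
Mode = (a-1)/(a+b-2) = (23-1)/(62-2)
= 22/60 = 0.3667

0.3667


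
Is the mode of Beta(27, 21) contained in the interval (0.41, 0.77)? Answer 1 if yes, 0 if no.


Mode = (a-1)/(a+b-2) = 26/46 = 0.5652
Interval: (0.41, 0.77)
Contains mode? 1

1


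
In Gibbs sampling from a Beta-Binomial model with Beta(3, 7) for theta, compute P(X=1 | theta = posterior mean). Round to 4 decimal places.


Posterior mean = alpha/(alpha+beta) = 3/10 = 0.3
P(X=1|theta=mean) = theta = 0.3

0.3


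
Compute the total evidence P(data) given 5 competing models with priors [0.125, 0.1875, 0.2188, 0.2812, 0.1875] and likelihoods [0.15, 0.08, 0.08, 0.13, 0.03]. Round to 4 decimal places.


Marginal likelihood = sum P(model_i) * P(data|model_i)
Model 1: 0.125 * 0.15 = 0.0187
Model 2: 0.1875 * 0.08 = 0.015
Model 3: 0.2188 * 0.08 = 0.0175
Model 4: 0.2812 * 0.13 = 0.0366
Model 5: 0.1875 * 0.03 = 0.0056
Total = 0.0934

0.0934


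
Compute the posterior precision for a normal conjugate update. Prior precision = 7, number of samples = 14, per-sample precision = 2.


tau_post = tau_0 + n * tau
= 7 + 14 * 2 = 35

35


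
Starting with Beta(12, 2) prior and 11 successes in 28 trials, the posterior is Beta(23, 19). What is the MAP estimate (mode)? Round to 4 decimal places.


The mode of Beta(a, b) when a > 1 and b > 1 is (a-1)/(a+b-2)
= (23 - 1) / (23 + 19 - 2)
= 22 / 40
= 0.55

0.55


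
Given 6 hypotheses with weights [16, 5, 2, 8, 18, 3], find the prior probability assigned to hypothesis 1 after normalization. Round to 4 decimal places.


To normalize, divide each weight by the sum of all weights.
Sum = 52
Prior(H1) = 16/52 = 0.3077

0.3077


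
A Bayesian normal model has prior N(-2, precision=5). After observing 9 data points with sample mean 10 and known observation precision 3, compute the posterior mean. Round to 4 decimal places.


Posterior mean = (prior_precision * prior_mean + n * data_precision * data_mean) / (prior_precision + n * data_precision)
Numerator = 5*-2 + 9*3*10 = 260
Denominator = 5 + 9*3 = 32
Posterior mean = 8.125

8.125


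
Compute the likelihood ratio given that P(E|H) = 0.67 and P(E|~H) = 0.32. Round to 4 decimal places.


LR = P(E|H) / P(E|~H)
= 0.67 / 0.32 = 2.0938

2.0938


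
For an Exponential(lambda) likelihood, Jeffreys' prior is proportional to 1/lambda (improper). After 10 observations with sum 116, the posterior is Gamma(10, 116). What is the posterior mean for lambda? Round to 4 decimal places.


Posterior = Gamma(n, sum_x) = Gamma(10, 116)
Posterior mean = shape/rate = 10/116
= 0.0862

0.0862


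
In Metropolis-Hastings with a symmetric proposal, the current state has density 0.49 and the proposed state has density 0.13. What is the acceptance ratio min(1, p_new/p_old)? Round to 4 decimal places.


Ratio = p_new / p_old = 0.13 / 0.49 = 0.2653
Acceptance = min(1, 0.2653) = 0.2653

0.2653


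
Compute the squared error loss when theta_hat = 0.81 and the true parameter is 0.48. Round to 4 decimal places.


L = (theta_hat - theta_true)^2
= (0.81 - 0.48)^2
= 0.33^2 = 0.1089

0.1089


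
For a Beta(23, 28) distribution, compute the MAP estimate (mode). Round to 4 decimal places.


MAP = mode = (a-1)/(a+b-2)
= (23-1)/(23+28-2)
= 22/49 = 0.449

0.449


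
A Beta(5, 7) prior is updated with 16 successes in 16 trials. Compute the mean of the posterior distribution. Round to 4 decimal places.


After update: Beta(21, 7)
Mean = 21 / (21 + 7) = 21 / 28
= 0.75

0.75


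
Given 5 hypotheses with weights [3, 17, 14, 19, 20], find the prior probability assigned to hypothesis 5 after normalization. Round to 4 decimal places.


To normalize, divide each weight by the sum of all weights.
Sum = 73
Prior(H5) = 20/73 = 0.274

0.274


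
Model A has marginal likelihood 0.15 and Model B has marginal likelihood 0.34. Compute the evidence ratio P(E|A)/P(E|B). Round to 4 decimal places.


Evidence ratio = P(E|A) / P(E|B)
= 0.15 / 0.34
= 0.4412

0.4412


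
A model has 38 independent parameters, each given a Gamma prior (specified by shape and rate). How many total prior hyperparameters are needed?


Each Gamma prior needs 2 hyperparameters (shape and rate).
Total = 2 * 38 = 76

76


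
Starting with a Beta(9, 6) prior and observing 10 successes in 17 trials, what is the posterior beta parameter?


Posterior beta = prior beta + failures
Failures = 17 - 10 = 7
beta_post = 6 + 7 = 13

13


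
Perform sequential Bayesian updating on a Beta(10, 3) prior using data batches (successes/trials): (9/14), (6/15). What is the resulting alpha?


Accumulate successes: 15
Posterior alpha = prior alpha + sum of successes
= 10 + 15 = 25

25


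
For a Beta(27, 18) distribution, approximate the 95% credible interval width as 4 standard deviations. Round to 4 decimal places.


Variance of Beta(a,b) = ab / ((a+b)^2 * (a+b+1))
= 27*18 / ((45)^2 * 46)
= 0.0052
SD = sqrt(0.0052) = 0.0722
Width = 4 * SD = 0.2889

0.2889


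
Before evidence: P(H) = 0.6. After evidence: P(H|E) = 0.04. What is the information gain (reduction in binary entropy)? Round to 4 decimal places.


Prior entropy = 0.971
Posterior entropy = 0.2423
Information gain = 0.971 - 0.2423 = 0.7287

0.7287


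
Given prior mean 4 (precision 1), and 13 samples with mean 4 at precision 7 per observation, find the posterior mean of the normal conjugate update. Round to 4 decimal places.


The posterior mean is a precision-weighted average of prior and data.
Post. prec. = 1 + 91 = 92
Post. mean = (4 + 364)/92 = 368/92 = 4.0

4.0


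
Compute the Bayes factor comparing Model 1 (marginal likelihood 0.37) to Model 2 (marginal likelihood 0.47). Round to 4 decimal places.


BF12 = marginal likelihood of M1 / marginal likelihood of M2
= 0.37/0.47
= 0.7872

0.7872


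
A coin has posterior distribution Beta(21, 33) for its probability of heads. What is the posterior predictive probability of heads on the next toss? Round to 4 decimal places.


Posterior predictive = E[theta] = alpha/(alpha+beta)
= 21/54
= 0.3889

0.3889


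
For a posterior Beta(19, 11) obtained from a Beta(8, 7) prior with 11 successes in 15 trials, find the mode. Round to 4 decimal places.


Mode = (alpha - 1) / (alpha + beta - 2)
= 18 / 28
= 0.6429

0.6429


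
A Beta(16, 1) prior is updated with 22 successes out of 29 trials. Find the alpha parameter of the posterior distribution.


In the Beta-Binomial conjugate update:
alpha_post = alpha_prior + successes
= 16 + 22
= 38

38


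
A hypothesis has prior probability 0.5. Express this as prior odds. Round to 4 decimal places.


Odds = P(H) / P(not H) = 0.5 / 0.5
= 1.0

1.0


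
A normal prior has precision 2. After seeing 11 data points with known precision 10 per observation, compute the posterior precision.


In the conjugate normal model, precisions add:
tau_posterior = tau_prior + n * tau_data
= 2 + 11*10 = 112

112


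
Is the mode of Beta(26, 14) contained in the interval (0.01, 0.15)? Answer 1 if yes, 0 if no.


Mode = (a-1)/(a+b-2) = 25/38 = 0.6579
Interval: (0.01, 0.15)
Contains mode? 0

0


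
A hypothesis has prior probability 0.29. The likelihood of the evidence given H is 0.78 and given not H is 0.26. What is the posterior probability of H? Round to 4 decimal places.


Using Bayes' theorem:
P(E) = 0.29 * 0.78 + 0.71 * 0.26
P(E) = 0.4108
P(H|E) = (0.29 * 0.78) / 0.4108 = 0.5506

0.5506


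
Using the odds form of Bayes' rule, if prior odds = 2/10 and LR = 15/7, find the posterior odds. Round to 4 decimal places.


Bayes' rule in odds form: posterior odds = prior odds * LR
= (2 * 15) / (10 * 7)
= 30/70 = 0.4286

0.4286


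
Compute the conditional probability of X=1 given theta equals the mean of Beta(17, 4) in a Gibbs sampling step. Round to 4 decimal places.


Mean of Beta(17, 4) = 0.8095
P(X=1 | theta=0.8095) = 0.8095

0.8095


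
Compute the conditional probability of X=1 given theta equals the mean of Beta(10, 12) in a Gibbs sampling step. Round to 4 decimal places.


Mean of Beta(10, 12) = 0.4545
P(X=1 | theta=0.4545) = 0.4545

0.4545


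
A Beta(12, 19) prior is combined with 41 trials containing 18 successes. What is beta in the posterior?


In conjugate updating:
beta_posterior = beta_prior + (n - k)
= 19 + (41 - 18)
= 19 + 23 = 42

42


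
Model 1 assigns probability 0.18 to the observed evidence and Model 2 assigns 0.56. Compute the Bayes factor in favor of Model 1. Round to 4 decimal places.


BF = P(data|M1) / P(data|M2)
= 0.18 / 0.56 = 0.3214

0.3214


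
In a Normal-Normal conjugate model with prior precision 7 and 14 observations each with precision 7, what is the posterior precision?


Posterior precision = prior precision + n * observation precision
= 7 + 14 * 7
= 7 + 98 = 105

105


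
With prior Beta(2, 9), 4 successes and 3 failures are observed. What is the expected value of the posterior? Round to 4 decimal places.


Posterior = Beta(6, 12)
E[theta] = alpha/(alpha+beta)
= 6/18 = 0.3333

0.3333


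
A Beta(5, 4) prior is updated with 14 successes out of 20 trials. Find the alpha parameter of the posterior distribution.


In the Beta-Binomial conjugate update:
alpha_post = alpha_prior + successes
= 5 + 14
= 19

19


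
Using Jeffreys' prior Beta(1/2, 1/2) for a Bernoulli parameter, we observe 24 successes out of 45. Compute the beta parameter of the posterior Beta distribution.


Conjugate update: Beta(0.5 + k, 0.5 + n - k).
k = 24, n - k = 21
Posterior beta = 0.5 + (n - k) = 0.5 + 21 = 21.5

21.5


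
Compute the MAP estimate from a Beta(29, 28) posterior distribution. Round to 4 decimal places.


MAP = mode of Beta distribution
= (alpha - 1)/(alpha + beta - 2)
= (29-1)/(29+28-2)
= 28/55 = 0.5091

0.5091


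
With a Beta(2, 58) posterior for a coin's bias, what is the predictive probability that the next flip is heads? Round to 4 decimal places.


The predictive probability equals the posterior mean.
P(next = heads) = alpha / (alpha + beta)
= 2 / 60 = 0.0333

0.0333


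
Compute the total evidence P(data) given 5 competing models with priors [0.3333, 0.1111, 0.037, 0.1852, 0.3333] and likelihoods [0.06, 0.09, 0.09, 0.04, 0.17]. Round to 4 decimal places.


Marginal likelihood = sum P(model_i) * P(data|model_i)
Model 1: 0.3333 * 0.06 = 0.02
Model 2: 0.1111 * 0.09 = 0.01
Model 3: 0.037 * 0.09 = 0.0033
Model 4: 0.1852 * 0.04 = 0.0074
Model 5: 0.3333 * 0.17 = 0.0567
Total = 0.0974

0.0974


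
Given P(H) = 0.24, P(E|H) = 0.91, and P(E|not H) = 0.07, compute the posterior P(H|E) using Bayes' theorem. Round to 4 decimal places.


By Bayes' theorem: P(H|E) = P(E|H)*P(H) / P(E)
P(E) = P(E|H)*P(H) + P(E|not H)*P(not H)
P(E) = 0.91*0.24 + 0.07*0.76 = 0.2716
P(H|E) = 0.91*0.24 / 0.2716 = 0.8041

0.8041


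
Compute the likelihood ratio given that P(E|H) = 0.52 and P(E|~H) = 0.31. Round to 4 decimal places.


LR = P(E|H) / P(E|~H)
= 0.52 / 0.31 = 1.6774

1.6774


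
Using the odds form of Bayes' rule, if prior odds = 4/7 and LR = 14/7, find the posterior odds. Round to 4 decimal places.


Bayes' rule in odds form: posterior odds = prior odds * LR
= (4 * 14) / (7 * 7)
= 56/49 = 1.1429

1.1429


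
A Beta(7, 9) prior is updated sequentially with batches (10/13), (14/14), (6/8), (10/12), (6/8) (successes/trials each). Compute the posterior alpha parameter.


Sequential conjugate updating is equivalent to a single batch update.
Total successes across all batches = 46
alpha_posterior = alpha_prior + total_successes = 7 + 46
= 53

53


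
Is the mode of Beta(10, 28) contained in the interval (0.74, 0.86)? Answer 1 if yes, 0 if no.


Mode = (a-1)/(a+b-2) = 9/36 = 0.25
Interval: (0.74, 0.86)
Contains mode? 0

0


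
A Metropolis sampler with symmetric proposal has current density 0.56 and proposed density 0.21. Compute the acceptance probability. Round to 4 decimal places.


For symmetric proposals, acceptance = min(1, pi(x*)/pi(x))
= min(1, 0.21/0.56)
= min(1, 0.375) = 0.375

0.375


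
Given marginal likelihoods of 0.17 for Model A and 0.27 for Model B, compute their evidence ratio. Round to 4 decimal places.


Ratio = ML(A) / ML(B) = 0.17/0.27
= 0.6296

0.6296


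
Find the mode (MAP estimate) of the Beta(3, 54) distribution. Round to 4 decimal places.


For Beta(a,b) with a,b > 1:
Mode = (a-1)/(a+b-2) = (3-1)/(57-2)
= 2/55 = 0.0364

0.0364


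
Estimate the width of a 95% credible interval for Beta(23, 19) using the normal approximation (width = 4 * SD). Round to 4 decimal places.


For Beta(a,b): Var = ab/((a+b)^2(a+b+1))
Var = 0.0058, SD = 0.0759
Approximate 95% CI width = 4 * 0.0759 = 0.3036

0.3036


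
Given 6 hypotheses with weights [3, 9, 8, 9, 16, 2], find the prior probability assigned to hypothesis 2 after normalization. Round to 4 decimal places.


To normalize, divide each weight by the sum of all weights.
Sum = 47
Prior(H2) = 9/47 = 0.1915

0.1915


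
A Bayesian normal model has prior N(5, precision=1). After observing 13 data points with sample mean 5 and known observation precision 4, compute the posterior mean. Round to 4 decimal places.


Posterior mean = (prior_precision * prior_mean + n * data_precision * data_mean) / (prior_precision + n * data_precision)
Numerator = 1*5 + 13*4*5 = 265
Denominator = 1 + 13*4 = 53
Posterior mean = 5.0

5.0


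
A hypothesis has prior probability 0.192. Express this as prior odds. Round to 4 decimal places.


Odds = P(H) / P(not H) = 0.192 / 0.808
= 0.2376

0.2376


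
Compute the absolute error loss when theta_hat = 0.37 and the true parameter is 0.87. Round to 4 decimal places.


L = |theta_hat - theta_true|
= |0.37 - 0.87| = 0.5

0.5


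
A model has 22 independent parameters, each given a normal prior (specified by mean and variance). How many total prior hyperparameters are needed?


Each normal prior needs 2 hyperparameters (mean and variance).
Total = 2 * 22 = 44

44


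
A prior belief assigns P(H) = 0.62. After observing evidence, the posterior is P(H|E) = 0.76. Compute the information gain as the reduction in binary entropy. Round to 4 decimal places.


H(prior) = -0.62*log2(0.62) - 0.38*log2(0.38)
= 0.958
H(post) = -0.76*log2(0.76) - 0.24*log2(0.24)
= 0.795
IG = 0.958 - 0.795 = 0.163

0.163


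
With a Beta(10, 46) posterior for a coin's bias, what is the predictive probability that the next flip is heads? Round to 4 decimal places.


The predictive probability equals the posterior mean.
P(next = heads) = alpha / (alpha + beta)
= 10 / 56 = 0.1786

0.1786


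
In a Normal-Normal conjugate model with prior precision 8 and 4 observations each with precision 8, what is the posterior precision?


Posterior precision = prior precision + n * observation precision
= 8 + 4 * 8
= 8 + 32 = 40

40


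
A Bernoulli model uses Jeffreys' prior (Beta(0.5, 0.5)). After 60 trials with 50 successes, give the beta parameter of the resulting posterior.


Posterior = Beta(prior_alpha + successes, prior_beta + failures)
= Beta(0.5 + 50, 0.5 + 10)
Posterior beta = 0.5 + (n - k) = 0.5 + 10 = 10.5

10.5


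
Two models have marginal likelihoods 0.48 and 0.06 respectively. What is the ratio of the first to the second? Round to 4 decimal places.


Evidence ratio = 0.48 / 0.06
= 8.0

8.0


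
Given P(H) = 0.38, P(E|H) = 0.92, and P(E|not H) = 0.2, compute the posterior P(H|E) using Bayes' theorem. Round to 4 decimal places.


By Bayes' theorem: P(H|E) = P(E|H)*P(H) / P(E)
P(E) = P(E|H)*P(H) + P(E|not H)*P(not H)
P(E) = 0.92*0.38 + 0.2*0.62 = 0.4736
P(H|E) = 0.92*0.38 / 0.4736 = 0.7382

0.7382


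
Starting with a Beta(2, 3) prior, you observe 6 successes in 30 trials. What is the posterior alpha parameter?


For a Beta-Binomial conjugate model:
Posterior alpha = prior alpha + number of successes
= 2 + 6 = 8

8


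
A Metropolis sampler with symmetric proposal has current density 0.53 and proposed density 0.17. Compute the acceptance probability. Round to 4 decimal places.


For symmetric proposals, acceptance = min(1, pi(x*)/pi(x))
= min(1, 0.17/0.53)
= min(1, 0.3208) = 0.3208

0.3208


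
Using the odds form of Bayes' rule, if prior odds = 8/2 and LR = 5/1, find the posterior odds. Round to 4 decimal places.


Bayes' rule in odds form: posterior odds = prior odds * LR
= (8 * 5) / (2 * 1)
= 40/2 = 20.0

20.0


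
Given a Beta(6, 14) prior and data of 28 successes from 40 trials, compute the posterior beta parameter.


Number of failures = 40 - 28 = 12
Posterior beta = 14 + 12 = 26

26


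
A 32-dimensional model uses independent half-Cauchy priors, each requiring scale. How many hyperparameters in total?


Per parameter: 1 (scale).
Total = 32 * 1 = 32

32


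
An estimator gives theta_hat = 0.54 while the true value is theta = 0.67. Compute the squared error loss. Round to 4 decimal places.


The squared error loss is (theta_hat - theta)^2
= (0.54 - 0.67)^2
= (-0.13)^2 = 0.0169

0.0169


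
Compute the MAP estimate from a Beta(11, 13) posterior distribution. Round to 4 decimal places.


MAP = mode of Beta distribution
= (alpha - 1)/(alpha + beta - 2)
= (11-1)/(11+13-2)
= 10/22 = 0.4545

0.4545


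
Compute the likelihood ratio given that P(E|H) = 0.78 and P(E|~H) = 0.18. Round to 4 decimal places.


LR = P(E|H) / P(E|~H)
= 0.78 / 0.18 = 4.3333

4.3333


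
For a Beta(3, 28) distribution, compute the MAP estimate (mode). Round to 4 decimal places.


MAP = mode = (a-1)/(a+b-2)
= (3-1)/(3+28-2)
= 2/29 = 0.069

0.069


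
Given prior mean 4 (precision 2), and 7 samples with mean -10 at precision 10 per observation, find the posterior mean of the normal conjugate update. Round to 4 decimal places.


The posterior mean is a precision-weighted average of prior and data.
Post. prec. = 2 + 70 = 72
Post. mean = (8 + -700)/72 = -692/72 = -9.6111

-9.6111


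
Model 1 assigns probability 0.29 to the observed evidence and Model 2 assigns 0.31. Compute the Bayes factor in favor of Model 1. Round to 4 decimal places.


BF = P(data|M1) / P(data|M2)
= 0.29 / 0.31 = 0.9355

0.9355


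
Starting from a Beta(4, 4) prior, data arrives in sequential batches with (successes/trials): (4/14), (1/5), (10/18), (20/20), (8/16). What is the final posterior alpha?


In sequential Bayesian updating, we sum all successes.
Total successes = 43
Final alpha = 4 + 43 = 47

47


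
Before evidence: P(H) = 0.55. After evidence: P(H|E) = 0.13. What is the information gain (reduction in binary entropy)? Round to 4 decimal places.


Prior entropy = 0.9928
Posterior entropy = 0.5574
Information gain = 0.9928 - 0.5574 = 0.4353

0.4353


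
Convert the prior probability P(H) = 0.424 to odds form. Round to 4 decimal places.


P(not H) = 1 - 0.424 = 0.576
Odds = 0.424 / 0.576 = 0.7361

0.7361


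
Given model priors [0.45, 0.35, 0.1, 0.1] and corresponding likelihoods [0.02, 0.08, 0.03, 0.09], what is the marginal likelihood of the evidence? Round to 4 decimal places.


P(E) = sum_i P(M_i) P(E|M_i)
= 0.009 + 0.028 + 0.003 + 0.009
= 0.049

0.049


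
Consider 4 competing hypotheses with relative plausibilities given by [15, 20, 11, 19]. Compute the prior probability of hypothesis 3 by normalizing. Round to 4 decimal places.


Sum of weights = 15 + 20 + 11 + 19 = 65
Normalized prior for H3 = 11 / 65
= 0.1692

0.1692


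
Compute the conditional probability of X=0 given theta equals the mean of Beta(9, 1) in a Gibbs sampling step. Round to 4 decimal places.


Mean of Beta(9, 1) = 0.9
P(X=0 | theta=0.9) = 0.1

0.1


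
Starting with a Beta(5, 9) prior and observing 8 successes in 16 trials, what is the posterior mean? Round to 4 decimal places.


Posterior parameters: alpha = 5 + 8 = 13
beta = 9 + 8 = 17
Posterior mean = alpha / (alpha + beta) = 13 / 30
= 0.4333

0.4333


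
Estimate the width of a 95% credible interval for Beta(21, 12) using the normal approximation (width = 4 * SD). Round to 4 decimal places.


For Beta(a,b): Var = ab/((a+b)^2(a+b+1))
Var = 0.0068, SD = 0.0825
Approximate 95% CI width = 4 * 0.0825 = 0.33

0.33


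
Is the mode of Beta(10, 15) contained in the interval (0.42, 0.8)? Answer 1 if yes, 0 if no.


Mode = (a-1)/(a+b-2) = 9/23 = 0.3913
Interval: (0.42, 0.8)
Contains mode? 0

0


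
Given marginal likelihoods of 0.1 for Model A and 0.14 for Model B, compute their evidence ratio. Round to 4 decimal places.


Ratio = ML(A) / ML(B) = 0.1/0.14
= 0.7143

0.7143


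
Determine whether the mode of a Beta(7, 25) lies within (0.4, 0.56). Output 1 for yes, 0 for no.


First find the mode: (a-1)/(a+b-2) = 0.2
Is 0.2 in (0.4, 0.56)? 0

0


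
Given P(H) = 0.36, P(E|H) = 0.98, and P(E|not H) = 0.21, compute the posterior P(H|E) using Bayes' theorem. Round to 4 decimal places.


By Bayes' theorem: P(H|E) = P(E|H)*P(H) / P(E)
P(E) = P(E|H)*P(H) + P(E|not H)*P(not H)
P(E) = 0.98*0.36 + 0.21*0.64 = 0.4872
P(H|E) = 0.98*0.36 / 0.4872 = 0.7241

0.7241


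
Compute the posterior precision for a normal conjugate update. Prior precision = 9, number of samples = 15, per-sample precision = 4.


tau_post = tau_0 + n * tau
= 9 + 15 * 4 = 69

69


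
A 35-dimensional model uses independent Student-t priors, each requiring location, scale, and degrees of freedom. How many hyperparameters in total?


Per parameter: 3 (location, scale, and degrees of freedom).
Total = 35 * 3 = 105

105


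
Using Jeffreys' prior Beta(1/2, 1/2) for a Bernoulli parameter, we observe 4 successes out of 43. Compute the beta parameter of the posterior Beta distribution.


Conjugate update: Beta(0.5 + k, 0.5 + n - k).
k = 4, n - k = 39
Posterior beta = 0.5 + (n - k) = 0.5 + 39 = 39.5

39.5


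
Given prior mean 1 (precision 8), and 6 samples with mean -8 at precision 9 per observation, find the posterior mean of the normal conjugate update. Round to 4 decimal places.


The posterior mean is a precision-weighted average of prior and data.
Post. prec. = 8 + 54 = 62
Post. mean = (8 + -432)/62 = -424/62 = -6.8387

-6.8387


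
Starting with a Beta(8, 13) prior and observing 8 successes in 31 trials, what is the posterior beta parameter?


Posterior beta = prior beta + failures
Failures = 31 - 8 = 23
beta_post = 13 + 23 = 36

36


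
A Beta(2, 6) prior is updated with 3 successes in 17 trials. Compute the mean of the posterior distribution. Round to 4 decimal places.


After update: Beta(5, 20)
Mean = 5 / (5 + 20) = 5 / 25
= 0.2

0.2


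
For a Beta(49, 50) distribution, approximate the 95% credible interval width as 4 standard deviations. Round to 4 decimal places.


Variance of Beta(a,b) = ab / ((a+b)^2 * (a+b+1))
= 49*50 / ((99)^2 * 100)
= 0.0025
SD = sqrt(0.0025) = 0.05
Width = 4 * SD = 0.2

0.2


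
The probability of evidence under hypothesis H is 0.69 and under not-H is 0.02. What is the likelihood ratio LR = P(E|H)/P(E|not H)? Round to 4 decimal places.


LR = 0.69 / 0.02
= 34.5

34.5


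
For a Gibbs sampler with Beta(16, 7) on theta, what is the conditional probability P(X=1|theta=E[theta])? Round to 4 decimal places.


E[theta] = 16/(16+7) = 0.6957
P(X=1|theta) = theta = 0.6957

0.6957


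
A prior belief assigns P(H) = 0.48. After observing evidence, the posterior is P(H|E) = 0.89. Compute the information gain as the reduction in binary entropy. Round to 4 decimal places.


H(prior) = -0.48*log2(0.48) - 0.52*log2(0.52)
= 0.9988
H(post) = -0.89*log2(0.89) - 0.11*log2(0.11)
= 0.4999
IG = 0.9988 - 0.4999 = 0.4989

0.4989


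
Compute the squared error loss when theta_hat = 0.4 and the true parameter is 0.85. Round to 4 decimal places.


L = (theta_hat - theta_true)^2
= (0.4 - 0.85)^2
= -0.45^2 = 0.2025

0.2025


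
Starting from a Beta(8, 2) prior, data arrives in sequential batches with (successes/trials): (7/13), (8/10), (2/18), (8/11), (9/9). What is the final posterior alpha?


In sequential Bayesian updating, we sum all successes.
Total successes = 34
Final alpha = 8 + 34 = 42

42


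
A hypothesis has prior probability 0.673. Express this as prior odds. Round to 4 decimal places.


Odds = P(H) / P(not H) = 0.673 / 0.327
= 2.0581

2.0581


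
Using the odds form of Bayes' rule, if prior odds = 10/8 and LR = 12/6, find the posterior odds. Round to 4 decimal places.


Bayes' rule in odds form: posterior odds = prior odds * LR
= (10 * 12) / (8 * 6)
= 120/48 = 2.5

2.5


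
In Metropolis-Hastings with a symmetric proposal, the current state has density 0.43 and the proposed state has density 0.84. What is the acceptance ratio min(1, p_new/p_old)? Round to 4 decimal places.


Ratio = p_new / p_old = 0.84 / 0.43 = 1.9535
Acceptance = min(1, 1.9535) = 1.0

1.0


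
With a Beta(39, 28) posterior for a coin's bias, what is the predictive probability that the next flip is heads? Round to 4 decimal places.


The predictive probability equals the posterior mean.
P(next = heads) = alpha / (alpha + beta)
= 39 / 67 = 0.5821

0.5821


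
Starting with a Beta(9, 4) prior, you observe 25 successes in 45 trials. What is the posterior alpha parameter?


For a Beta-Binomial conjugate model:
Posterior alpha = prior alpha + number of successes
= 9 + 25 = 34

34


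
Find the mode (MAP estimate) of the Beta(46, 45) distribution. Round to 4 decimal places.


For Beta(a,b) with a,b > 1:
Mode = (a-1)/(a+b-2) = (46-1)/(91-2)
= 45/89 = 0.5056

0.5056


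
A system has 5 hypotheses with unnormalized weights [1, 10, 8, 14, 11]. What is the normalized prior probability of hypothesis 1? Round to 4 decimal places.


The normalized prior is the weight divided by the total.
Total weight = 44
P(H1) = 1 / 44 = 0.0227

0.0227


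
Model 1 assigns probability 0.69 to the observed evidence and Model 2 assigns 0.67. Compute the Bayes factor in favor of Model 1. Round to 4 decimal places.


BF = P(data|M1) / P(data|M2)
= 0.69 / 0.67 = 1.0299

1.0299


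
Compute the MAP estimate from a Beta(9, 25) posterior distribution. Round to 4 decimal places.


MAP = mode of Beta distribution
= (alpha - 1)/(alpha + beta - 2)
= (9-1)/(9+25-2)
= 8/32 = 0.25

0.25


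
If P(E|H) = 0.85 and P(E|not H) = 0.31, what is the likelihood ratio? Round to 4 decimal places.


Likelihood ratio = P(E|H) / P(E|not H)
= 0.85 / 0.31
= 2.7419

2.7419


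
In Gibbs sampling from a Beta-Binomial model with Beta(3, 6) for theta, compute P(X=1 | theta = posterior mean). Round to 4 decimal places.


Posterior mean = alpha/(alpha+beta) = 3/9 = 0.3333
P(X=1|theta=mean) = theta = 0.3333

0.3333


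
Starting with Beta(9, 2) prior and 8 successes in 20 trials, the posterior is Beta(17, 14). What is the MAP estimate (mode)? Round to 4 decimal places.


The mode of Beta(a, b) when a > 1 and b > 1 is (a-1)/(a+b-2)
= (17 - 1) / (17 + 14 - 2)
= 16 / 29
= 0.5517

0.5517


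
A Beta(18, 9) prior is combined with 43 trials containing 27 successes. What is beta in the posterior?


In conjugate updating:
beta_posterior = beta_prior + (n - k)
= 9 + (43 - 27)
= 9 + 16 = 25

25


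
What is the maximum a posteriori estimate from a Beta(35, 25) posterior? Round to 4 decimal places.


The MAP estimate equals the mode of the distribution.
Mode of Beta(a,b) = (a-1)/(a+b-2)
= 34/58
= 0.5862

0.5862


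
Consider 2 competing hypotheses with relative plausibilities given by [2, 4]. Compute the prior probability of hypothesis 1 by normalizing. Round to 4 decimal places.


Sum of weights = 2 + 4 = 6
Normalized prior for H1 = 2 / 6
= 0.3333

0.3333


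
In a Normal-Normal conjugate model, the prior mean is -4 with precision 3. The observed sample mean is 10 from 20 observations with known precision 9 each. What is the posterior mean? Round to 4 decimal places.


Posterior precision = tau0 + n*tau = 3 + 20*9 = 183
Posterior mean = (tau0*mu0 + n*tau*xbar) / posterior_precision
= (3*-4 + 20*9*10) / 183
= 1788 / 183 = 9.7705

9.7705


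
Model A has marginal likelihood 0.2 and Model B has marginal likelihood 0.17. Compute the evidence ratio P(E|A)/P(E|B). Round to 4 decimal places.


Evidence ratio = P(E|A) / P(E|B)
= 0.2 / 0.17
= 1.1765

1.1765


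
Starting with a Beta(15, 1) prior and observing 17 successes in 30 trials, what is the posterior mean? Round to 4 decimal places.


Posterior parameters: alpha = 15 + 17 = 32
beta = 1 + 13 = 14
Posterior mean = alpha / (alpha + beta) = 32 / 46
= 0.6957

0.6957


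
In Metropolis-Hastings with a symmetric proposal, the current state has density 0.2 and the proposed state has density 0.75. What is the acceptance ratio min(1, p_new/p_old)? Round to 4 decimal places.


Ratio = p_new / p_old = 0.75 / 0.2 = 3.75
Acceptance = min(1, 3.75) = 1.0

1.0


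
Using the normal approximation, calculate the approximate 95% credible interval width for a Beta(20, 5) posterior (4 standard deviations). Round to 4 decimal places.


Var(Beta) = 20*5/(25^2 * 26) = 0.0062
SD = 0.0784
Width ~ 4*SD = 0.3138

0.3138


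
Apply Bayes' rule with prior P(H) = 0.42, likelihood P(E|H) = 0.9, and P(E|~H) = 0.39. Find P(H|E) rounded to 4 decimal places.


Step 1: Compute marginal P(E) = P(E|H)P(H) + P(E|~H)P(~H)
= 0.9*0.42 + 0.39*0.58 = 0.6042
Step 2: P(H|E) = P(E|H)P(H)/P(E) = 0.378/0.6042
= 0.6256

0.6256


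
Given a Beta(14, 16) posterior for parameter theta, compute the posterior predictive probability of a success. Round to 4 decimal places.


For a Beta-Bernoulli model, the predictive probability is the mean:
P(success) = 14/(14+16) = 14/30 = 0.4667

0.4667


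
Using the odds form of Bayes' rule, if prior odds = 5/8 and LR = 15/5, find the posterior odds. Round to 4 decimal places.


Bayes' rule in odds form: posterior odds = prior odds * LR
= (5 * 15) / (8 * 5)
= 75/40 = 1.875

1.875


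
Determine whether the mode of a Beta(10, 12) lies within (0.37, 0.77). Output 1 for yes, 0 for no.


First find the mode: (a-1)/(a+b-2) = 0.45
Is 0.45 in (0.37, 0.77)? 1

1


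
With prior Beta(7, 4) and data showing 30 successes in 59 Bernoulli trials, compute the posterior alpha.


Conjugate update: alpha_posterior = alpha_prior + k
= 7 + 30 = 37

37


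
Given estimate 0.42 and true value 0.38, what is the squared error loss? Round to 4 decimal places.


Squared error = (estimate - true)^2
Difference = 0.04
Loss = 0.04^2 = 0.0016

0.0016


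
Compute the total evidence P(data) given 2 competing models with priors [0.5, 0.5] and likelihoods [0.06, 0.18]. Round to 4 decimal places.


Marginal likelihood = sum P(model_i) * P(data|model_i)
Model 1: 0.5 * 0.06 = 0.03
Model 2: 0.5 * 0.18 = 0.09
Total = 0.12

0.12


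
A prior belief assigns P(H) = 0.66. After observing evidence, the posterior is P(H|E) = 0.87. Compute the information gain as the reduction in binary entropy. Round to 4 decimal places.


H(prior) = -0.66*log2(0.66) - 0.34*log2(0.34)
= 0.9248
H(post) = -0.87*log2(0.87) - 0.13*log2(0.13)
= 0.5574
IG = 0.9248 - 0.5574 = 0.3674

0.3674


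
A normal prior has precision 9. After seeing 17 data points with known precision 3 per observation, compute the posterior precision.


In the conjugate normal model, precisions add:
tau_posterior = tau_prior + n * tau_data
= 9 + 17*3 = 60

60


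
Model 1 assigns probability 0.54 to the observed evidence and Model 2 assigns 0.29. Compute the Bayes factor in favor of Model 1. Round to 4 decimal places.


BF = P(data|M1) / P(data|M2)
= 0.54 / 0.29 = 1.8621

1.8621


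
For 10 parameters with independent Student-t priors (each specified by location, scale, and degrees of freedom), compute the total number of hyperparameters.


A Student-t prior has 3 hyperparameters per parameter.
Total = 10 * 3 = 30

30


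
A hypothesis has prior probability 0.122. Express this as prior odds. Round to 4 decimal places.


Odds = P(H) / P(not H) = 0.122 / 0.878
= 0.139

0.139


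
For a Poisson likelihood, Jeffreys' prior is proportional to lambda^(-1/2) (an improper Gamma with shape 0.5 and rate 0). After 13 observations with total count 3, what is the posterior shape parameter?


Jeffreys' prior for Poisson is proportional to lambda^(-1/2).
Posterior is Gamma(0.5 + S, 0 + n) = Gamma(0.5 + 3, 13).
Posterior shape = 0.5 + S = 0.5 + 3 = 3.5

3.5
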